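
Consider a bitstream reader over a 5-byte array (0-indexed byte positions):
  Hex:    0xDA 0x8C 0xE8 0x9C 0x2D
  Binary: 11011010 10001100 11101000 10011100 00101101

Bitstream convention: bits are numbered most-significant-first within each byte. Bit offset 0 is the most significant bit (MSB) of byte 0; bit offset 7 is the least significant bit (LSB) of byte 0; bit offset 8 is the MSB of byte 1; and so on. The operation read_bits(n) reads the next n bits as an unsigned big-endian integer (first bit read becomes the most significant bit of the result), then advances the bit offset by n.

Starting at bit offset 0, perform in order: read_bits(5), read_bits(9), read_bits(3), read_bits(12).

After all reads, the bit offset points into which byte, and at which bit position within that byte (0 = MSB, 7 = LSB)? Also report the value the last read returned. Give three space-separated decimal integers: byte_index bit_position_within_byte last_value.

Answer: 3 5 3347

Derivation:
Read 1: bits[0:5] width=5 -> value=27 (bin 11011); offset now 5 = byte 0 bit 5; 35 bits remain
Read 2: bits[5:14] width=9 -> value=163 (bin 010100011); offset now 14 = byte 1 bit 6; 26 bits remain
Read 3: bits[14:17] width=3 -> value=1 (bin 001); offset now 17 = byte 2 bit 1; 23 bits remain
Read 4: bits[17:29] width=12 -> value=3347 (bin 110100010011); offset now 29 = byte 3 bit 5; 11 bits remain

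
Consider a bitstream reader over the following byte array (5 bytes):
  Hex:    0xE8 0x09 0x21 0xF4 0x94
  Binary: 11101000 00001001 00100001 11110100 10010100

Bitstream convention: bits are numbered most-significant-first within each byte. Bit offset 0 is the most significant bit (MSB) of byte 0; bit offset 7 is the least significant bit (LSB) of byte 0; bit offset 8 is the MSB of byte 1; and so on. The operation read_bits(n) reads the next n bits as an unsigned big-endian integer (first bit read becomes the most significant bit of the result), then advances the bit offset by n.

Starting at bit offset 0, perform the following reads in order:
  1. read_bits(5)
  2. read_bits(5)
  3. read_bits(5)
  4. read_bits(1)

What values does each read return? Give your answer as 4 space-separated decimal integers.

Read 1: bits[0:5] width=5 -> value=29 (bin 11101); offset now 5 = byte 0 bit 5; 35 bits remain
Read 2: bits[5:10] width=5 -> value=0 (bin 00000); offset now 10 = byte 1 bit 2; 30 bits remain
Read 3: bits[10:15] width=5 -> value=4 (bin 00100); offset now 15 = byte 1 bit 7; 25 bits remain
Read 4: bits[15:16] width=1 -> value=1 (bin 1); offset now 16 = byte 2 bit 0; 24 bits remain

Answer: 29 0 4 1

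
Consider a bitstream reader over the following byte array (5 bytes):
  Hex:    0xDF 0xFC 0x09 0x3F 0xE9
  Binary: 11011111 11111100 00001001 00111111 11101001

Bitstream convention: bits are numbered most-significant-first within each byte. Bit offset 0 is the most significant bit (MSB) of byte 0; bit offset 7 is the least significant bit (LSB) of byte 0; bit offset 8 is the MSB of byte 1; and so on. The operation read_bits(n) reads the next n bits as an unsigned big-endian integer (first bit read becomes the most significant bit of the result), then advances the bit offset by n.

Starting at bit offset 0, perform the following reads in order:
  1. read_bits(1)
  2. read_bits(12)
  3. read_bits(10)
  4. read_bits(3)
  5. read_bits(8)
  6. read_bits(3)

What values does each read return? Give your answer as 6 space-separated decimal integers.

Answer: 1 3071 516 4 255 5

Derivation:
Read 1: bits[0:1] width=1 -> value=1 (bin 1); offset now 1 = byte 0 bit 1; 39 bits remain
Read 2: bits[1:13] width=12 -> value=3071 (bin 101111111111); offset now 13 = byte 1 bit 5; 27 bits remain
Read 3: bits[13:23] width=10 -> value=516 (bin 1000000100); offset now 23 = byte 2 bit 7; 17 bits remain
Read 4: bits[23:26] width=3 -> value=4 (bin 100); offset now 26 = byte 3 bit 2; 14 bits remain
Read 5: bits[26:34] width=8 -> value=255 (bin 11111111); offset now 34 = byte 4 bit 2; 6 bits remain
Read 6: bits[34:37] width=3 -> value=5 (bin 101); offset now 37 = byte 4 bit 5; 3 bits remain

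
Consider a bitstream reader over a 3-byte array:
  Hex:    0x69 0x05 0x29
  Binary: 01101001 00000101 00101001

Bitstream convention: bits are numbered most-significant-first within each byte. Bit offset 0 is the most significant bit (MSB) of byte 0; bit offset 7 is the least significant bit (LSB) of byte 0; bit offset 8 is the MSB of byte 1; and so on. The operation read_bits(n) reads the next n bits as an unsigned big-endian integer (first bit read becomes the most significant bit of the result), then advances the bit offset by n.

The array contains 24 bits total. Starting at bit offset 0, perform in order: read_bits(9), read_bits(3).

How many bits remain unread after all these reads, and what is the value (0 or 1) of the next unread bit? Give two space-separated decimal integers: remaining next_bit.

Read 1: bits[0:9] width=9 -> value=210 (bin 011010010); offset now 9 = byte 1 bit 1; 15 bits remain
Read 2: bits[9:12] width=3 -> value=0 (bin 000); offset now 12 = byte 1 bit 4; 12 bits remain

Answer: 12 0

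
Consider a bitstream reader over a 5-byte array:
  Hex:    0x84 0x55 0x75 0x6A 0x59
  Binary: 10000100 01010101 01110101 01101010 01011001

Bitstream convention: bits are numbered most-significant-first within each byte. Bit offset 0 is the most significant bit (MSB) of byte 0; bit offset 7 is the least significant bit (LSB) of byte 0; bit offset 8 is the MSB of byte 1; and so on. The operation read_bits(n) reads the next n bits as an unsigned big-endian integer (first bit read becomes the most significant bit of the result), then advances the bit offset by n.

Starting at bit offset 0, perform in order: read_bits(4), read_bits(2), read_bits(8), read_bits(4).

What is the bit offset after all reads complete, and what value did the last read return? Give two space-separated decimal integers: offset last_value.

Read 1: bits[0:4] width=4 -> value=8 (bin 1000); offset now 4 = byte 0 bit 4; 36 bits remain
Read 2: bits[4:6] width=2 -> value=1 (bin 01); offset now 6 = byte 0 bit 6; 34 bits remain
Read 3: bits[6:14] width=8 -> value=21 (bin 00010101); offset now 14 = byte 1 bit 6; 26 bits remain
Read 4: bits[14:18] width=4 -> value=5 (bin 0101); offset now 18 = byte 2 bit 2; 22 bits remain

Answer: 18 5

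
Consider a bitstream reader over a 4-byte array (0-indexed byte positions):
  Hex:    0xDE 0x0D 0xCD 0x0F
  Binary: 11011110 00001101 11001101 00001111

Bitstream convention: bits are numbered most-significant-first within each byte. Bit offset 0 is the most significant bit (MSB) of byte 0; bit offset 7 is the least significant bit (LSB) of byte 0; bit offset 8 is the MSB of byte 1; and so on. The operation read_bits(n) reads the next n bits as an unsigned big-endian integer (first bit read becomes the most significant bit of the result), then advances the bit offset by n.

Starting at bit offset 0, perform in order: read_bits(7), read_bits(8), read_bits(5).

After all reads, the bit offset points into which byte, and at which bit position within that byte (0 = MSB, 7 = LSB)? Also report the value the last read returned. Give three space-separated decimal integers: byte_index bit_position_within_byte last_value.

Read 1: bits[0:7] width=7 -> value=111 (bin 1101111); offset now 7 = byte 0 bit 7; 25 bits remain
Read 2: bits[7:15] width=8 -> value=6 (bin 00000110); offset now 15 = byte 1 bit 7; 17 bits remain
Read 3: bits[15:20] width=5 -> value=28 (bin 11100); offset now 20 = byte 2 bit 4; 12 bits remain

Answer: 2 4 28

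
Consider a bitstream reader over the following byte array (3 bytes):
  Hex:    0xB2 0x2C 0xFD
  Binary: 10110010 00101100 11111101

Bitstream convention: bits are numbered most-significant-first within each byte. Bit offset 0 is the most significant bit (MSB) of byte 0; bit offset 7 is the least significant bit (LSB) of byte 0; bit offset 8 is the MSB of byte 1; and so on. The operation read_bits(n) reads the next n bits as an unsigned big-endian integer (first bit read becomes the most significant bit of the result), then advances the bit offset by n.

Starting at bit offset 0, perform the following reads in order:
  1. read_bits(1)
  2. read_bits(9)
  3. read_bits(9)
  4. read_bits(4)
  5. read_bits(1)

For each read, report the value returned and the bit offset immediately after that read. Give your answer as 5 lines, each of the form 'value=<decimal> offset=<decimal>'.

Read 1: bits[0:1] width=1 -> value=1 (bin 1); offset now 1 = byte 0 bit 1; 23 bits remain
Read 2: bits[1:10] width=9 -> value=200 (bin 011001000); offset now 10 = byte 1 bit 2; 14 bits remain
Read 3: bits[10:19] width=9 -> value=359 (bin 101100111); offset now 19 = byte 2 bit 3; 5 bits remain
Read 4: bits[19:23] width=4 -> value=14 (bin 1110); offset now 23 = byte 2 bit 7; 1 bits remain
Read 5: bits[23:24] width=1 -> value=1 (bin 1); offset now 24 = byte 3 bit 0; 0 bits remain

Answer: value=1 offset=1
value=200 offset=10
value=359 offset=19
value=14 offset=23
value=1 offset=24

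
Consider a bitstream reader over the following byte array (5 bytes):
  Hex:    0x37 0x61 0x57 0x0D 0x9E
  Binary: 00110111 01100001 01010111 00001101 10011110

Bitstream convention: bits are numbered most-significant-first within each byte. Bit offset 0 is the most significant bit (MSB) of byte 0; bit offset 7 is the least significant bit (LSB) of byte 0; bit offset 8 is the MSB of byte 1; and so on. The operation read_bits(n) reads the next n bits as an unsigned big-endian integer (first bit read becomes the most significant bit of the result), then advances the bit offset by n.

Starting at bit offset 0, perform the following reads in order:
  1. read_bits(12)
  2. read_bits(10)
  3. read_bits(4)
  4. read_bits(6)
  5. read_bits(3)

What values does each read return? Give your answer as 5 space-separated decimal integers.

Answer: 886 85 12 13 4

Derivation:
Read 1: bits[0:12] width=12 -> value=886 (bin 001101110110); offset now 12 = byte 1 bit 4; 28 bits remain
Read 2: bits[12:22] width=10 -> value=85 (bin 0001010101); offset now 22 = byte 2 bit 6; 18 bits remain
Read 3: bits[22:26] width=4 -> value=12 (bin 1100); offset now 26 = byte 3 bit 2; 14 bits remain
Read 4: bits[26:32] width=6 -> value=13 (bin 001101); offset now 32 = byte 4 bit 0; 8 bits remain
Read 5: bits[32:35] width=3 -> value=4 (bin 100); offset now 35 = byte 4 bit 3; 5 bits remain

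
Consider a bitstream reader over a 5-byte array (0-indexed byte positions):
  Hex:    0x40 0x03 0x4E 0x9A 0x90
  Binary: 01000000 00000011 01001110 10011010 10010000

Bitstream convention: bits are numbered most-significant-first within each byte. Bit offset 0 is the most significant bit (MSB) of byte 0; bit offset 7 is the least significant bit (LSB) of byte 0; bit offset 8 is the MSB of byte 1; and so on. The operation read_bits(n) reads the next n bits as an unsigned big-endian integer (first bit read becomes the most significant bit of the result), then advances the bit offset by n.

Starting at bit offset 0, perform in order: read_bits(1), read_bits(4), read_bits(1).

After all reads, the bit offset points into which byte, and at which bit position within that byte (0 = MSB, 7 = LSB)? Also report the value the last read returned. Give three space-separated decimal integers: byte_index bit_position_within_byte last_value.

Read 1: bits[0:1] width=1 -> value=0 (bin 0); offset now 1 = byte 0 bit 1; 39 bits remain
Read 2: bits[1:5] width=4 -> value=8 (bin 1000); offset now 5 = byte 0 bit 5; 35 bits remain
Read 3: bits[5:6] width=1 -> value=0 (bin 0); offset now 6 = byte 0 bit 6; 34 bits remain

Answer: 0 6 0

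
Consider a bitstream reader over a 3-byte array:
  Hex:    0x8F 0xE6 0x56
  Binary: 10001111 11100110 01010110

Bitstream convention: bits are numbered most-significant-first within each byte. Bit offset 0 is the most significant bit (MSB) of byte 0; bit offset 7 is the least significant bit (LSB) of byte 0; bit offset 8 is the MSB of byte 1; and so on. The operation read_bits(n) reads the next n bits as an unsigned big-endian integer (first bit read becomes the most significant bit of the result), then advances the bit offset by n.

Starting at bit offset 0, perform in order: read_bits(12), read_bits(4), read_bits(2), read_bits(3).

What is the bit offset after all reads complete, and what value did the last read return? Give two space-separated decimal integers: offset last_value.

Answer: 21 2

Derivation:
Read 1: bits[0:12] width=12 -> value=2302 (bin 100011111110); offset now 12 = byte 1 bit 4; 12 bits remain
Read 2: bits[12:16] width=4 -> value=6 (bin 0110); offset now 16 = byte 2 bit 0; 8 bits remain
Read 3: bits[16:18] width=2 -> value=1 (bin 01); offset now 18 = byte 2 bit 2; 6 bits remain
Read 4: bits[18:21] width=3 -> value=2 (bin 010); offset now 21 = byte 2 bit 5; 3 bits remain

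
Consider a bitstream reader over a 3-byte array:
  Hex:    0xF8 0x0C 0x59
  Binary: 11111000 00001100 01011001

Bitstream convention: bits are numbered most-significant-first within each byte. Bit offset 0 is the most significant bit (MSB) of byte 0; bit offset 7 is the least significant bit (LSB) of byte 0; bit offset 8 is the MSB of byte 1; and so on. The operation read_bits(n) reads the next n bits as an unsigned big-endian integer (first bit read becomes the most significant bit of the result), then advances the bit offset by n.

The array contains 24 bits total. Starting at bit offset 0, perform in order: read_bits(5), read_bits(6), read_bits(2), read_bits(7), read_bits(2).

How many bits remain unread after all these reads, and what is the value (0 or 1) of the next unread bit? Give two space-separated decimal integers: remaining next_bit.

Answer: 2 0

Derivation:
Read 1: bits[0:5] width=5 -> value=31 (bin 11111); offset now 5 = byte 0 bit 5; 19 bits remain
Read 2: bits[5:11] width=6 -> value=0 (bin 000000); offset now 11 = byte 1 bit 3; 13 bits remain
Read 3: bits[11:13] width=2 -> value=1 (bin 01); offset now 13 = byte 1 bit 5; 11 bits remain
Read 4: bits[13:20] width=7 -> value=69 (bin 1000101); offset now 20 = byte 2 bit 4; 4 bits remain
Read 5: bits[20:22] width=2 -> value=2 (bin 10); offset now 22 = byte 2 bit 6; 2 bits remain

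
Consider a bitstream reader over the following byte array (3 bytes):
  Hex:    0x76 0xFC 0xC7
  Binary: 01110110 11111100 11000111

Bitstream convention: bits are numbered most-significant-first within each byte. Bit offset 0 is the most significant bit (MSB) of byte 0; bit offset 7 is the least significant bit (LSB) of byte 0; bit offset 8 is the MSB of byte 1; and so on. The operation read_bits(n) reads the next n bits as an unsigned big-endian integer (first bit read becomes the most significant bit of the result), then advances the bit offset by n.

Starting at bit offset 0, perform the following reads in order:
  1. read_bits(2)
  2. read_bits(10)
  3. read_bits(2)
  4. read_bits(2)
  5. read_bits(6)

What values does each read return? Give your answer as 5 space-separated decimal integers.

Answer: 1 879 3 0 49

Derivation:
Read 1: bits[0:2] width=2 -> value=1 (bin 01); offset now 2 = byte 0 bit 2; 22 bits remain
Read 2: bits[2:12] width=10 -> value=879 (bin 1101101111); offset now 12 = byte 1 bit 4; 12 bits remain
Read 3: bits[12:14] width=2 -> value=3 (bin 11); offset now 14 = byte 1 bit 6; 10 bits remain
Read 4: bits[14:16] width=2 -> value=0 (bin 00); offset now 16 = byte 2 bit 0; 8 bits remain
Read 5: bits[16:22] width=6 -> value=49 (bin 110001); offset now 22 = byte 2 bit 6; 2 bits remain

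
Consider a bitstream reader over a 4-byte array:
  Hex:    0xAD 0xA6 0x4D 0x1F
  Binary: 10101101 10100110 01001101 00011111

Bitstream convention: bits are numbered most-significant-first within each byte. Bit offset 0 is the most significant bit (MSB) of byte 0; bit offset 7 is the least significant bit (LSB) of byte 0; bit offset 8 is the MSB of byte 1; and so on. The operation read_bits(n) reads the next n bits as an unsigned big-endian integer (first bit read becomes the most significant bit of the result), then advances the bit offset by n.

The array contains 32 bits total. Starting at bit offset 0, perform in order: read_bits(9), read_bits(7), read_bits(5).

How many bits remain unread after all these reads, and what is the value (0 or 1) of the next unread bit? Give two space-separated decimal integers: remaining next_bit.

Answer: 11 1

Derivation:
Read 1: bits[0:9] width=9 -> value=347 (bin 101011011); offset now 9 = byte 1 bit 1; 23 bits remain
Read 2: bits[9:16] width=7 -> value=38 (bin 0100110); offset now 16 = byte 2 bit 0; 16 bits remain
Read 3: bits[16:21] width=5 -> value=9 (bin 01001); offset now 21 = byte 2 bit 5; 11 bits remain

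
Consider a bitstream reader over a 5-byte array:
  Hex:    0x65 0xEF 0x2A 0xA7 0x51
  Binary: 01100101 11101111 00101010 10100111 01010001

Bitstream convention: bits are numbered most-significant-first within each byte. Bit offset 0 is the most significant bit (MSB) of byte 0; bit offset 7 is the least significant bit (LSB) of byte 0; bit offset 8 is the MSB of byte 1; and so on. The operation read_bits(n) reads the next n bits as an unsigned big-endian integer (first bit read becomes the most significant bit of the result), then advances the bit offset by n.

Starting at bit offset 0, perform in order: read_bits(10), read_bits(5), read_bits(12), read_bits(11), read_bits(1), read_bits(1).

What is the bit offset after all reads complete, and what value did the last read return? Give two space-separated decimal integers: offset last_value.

Read 1: bits[0:10] width=10 -> value=407 (bin 0110010111); offset now 10 = byte 1 bit 2; 30 bits remain
Read 2: bits[10:15] width=5 -> value=23 (bin 10111); offset now 15 = byte 1 bit 7; 25 bits remain
Read 3: bits[15:27] width=12 -> value=2389 (bin 100101010101); offset now 27 = byte 3 bit 3; 13 bits remain
Read 4: bits[27:38] width=11 -> value=468 (bin 00111010100); offset now 38 = byte 4 bit 6; 2 bits remain
Read 5: bits[38:39] width=1 -> value=0 (bin 0); offset now 39 = byte 4 bit 7; 1 bits remain
Read 6: bits[39:40] width=1 -> value=1 (bin 1); offset now 40 = byte 5 bit 0; 0 bits remain

Answer: 40 1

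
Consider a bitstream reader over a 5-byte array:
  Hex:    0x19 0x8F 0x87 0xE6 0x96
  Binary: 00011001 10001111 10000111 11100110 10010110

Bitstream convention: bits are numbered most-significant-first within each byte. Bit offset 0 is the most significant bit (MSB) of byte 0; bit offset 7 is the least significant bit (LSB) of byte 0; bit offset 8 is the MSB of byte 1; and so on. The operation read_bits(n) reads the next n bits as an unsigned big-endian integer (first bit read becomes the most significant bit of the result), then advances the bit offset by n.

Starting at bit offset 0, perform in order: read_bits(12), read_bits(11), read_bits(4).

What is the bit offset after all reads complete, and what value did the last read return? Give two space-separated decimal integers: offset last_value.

Read 1: bits[0:12] width=12 -> value=408 (bin 000110011000); offset now 12 = byte 1 bit 4; 28 bits remain
Read 2: bits[12:23] width=11 -> value=1987 (bin 11111000011); offset now 23 = byte 2 bit 7; 17 bits remain
Read 3: bits[23:27] width=4 -> value=15 (bin 1111); offset now 27 = byte 3 bit 3; 13 bits remain

Answer: 27 15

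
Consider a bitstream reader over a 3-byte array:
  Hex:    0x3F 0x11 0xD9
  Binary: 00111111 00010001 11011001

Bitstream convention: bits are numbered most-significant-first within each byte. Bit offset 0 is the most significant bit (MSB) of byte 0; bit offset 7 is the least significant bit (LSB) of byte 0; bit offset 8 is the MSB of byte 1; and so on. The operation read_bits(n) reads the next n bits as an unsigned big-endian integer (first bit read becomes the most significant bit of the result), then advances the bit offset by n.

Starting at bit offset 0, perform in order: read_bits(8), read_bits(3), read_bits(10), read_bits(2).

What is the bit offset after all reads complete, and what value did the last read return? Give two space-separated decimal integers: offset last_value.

Answer: 23 0

Derivation:
Read 1: bits[0:8] width=8 -> value=63 (bin 00111111); offset now 8 = byte 1 bit 0; 16 bits remain
Read 2: bits[8:11] width=3 -> value=0 (bin 000); offset now 11 = byte 1 bit 3; 13 bits remain
Read 3: bits[11:21] width=10 -> value=571 (bin 1000111011); offset now 21 = byte 2 bit 5; 3 bits remain
Read 4: bits[21:23] width=2 -> value=0 (bin 00); offset now 23 = byte 2 bit 7; 1 bits remain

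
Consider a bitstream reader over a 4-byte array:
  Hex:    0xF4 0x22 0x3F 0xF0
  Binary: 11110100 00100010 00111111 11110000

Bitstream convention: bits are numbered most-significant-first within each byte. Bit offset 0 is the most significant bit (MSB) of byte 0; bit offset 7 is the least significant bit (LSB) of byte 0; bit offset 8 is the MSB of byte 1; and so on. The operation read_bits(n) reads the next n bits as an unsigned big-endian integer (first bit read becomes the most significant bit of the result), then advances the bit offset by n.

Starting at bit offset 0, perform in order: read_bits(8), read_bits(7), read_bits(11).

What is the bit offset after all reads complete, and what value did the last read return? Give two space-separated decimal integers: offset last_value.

Answer: 26 255

Derivation:
Read 1: bits[0:8] width=8 -> value=244 (bin 11110100); offset now 8 = byte 1 bit 0; 24 bits remain
Read 2: bits[8:15] width=7 -> value=17 (bin 0010001); offset now 15 = byte 1 bit 7; 17 bits remain
Read 3: bits[15:26] width=11 -> value=255 (bin 00011111111); offset now 26 = byte 3 bit 2; 6 bits remain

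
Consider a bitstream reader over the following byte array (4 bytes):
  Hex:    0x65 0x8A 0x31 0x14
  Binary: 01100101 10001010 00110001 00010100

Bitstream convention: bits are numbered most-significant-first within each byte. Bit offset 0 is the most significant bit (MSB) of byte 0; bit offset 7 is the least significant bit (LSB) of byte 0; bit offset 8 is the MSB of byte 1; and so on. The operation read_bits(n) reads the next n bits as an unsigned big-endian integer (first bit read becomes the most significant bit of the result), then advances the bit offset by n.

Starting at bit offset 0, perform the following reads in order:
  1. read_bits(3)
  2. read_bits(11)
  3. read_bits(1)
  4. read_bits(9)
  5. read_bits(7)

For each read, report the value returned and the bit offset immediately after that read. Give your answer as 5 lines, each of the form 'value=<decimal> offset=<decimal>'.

Read 1: bits[0:3] width=3 -> value=3 (bin 011); offset now 3 = byte 0 bit 3; 29 bits remain
Read 2: bits[3:14] width=11 -> value=354 (bin 00101100010); offset now 14 = byte 1 bit 6; 18 bits remain
Read 3: bits[14:15] width=1 -> value=1 (bin 1); offset now 15 = byte 1 bit 7; 17 bits remain
Read 4: bits[15:24] width=9 -> value=49 (bin 000110001); offset now 24 = byte 3 bit 0; 8 bits remain
Read 5: bits[24:31] width=7 -> value=10 (bin 0001010); offset now 31 = byte 3 bit 7; 1 bits remain

Answer: value=3 offset=3
value=354 offset=14
value=1 offset=15
value=49 offset=24
value=10 offset=31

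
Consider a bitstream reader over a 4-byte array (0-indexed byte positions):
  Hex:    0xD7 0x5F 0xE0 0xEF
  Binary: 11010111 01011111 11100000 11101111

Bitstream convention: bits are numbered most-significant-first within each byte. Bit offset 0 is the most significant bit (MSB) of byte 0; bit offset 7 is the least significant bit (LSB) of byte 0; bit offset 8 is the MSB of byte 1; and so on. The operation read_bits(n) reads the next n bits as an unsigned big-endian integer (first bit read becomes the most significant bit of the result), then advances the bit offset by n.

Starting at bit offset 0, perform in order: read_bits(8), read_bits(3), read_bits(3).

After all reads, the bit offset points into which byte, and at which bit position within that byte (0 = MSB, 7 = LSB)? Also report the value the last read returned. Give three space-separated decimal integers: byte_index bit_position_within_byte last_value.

Answer: 1 6 7

Derivation:
Read 1: bits[0:8] width=8 -> value=215 (bin 11010111); offset now 8 = byte 1 bit 0; 24 bits remain
Read 2: bits[8:11] width=3 -> value=2 (bin 010); offset now 11 = byte 1 bit 3; 21 bits remain
Read 3: bits[11:14] width=3 -> value=7 (bin 111); offset now 14 = byte 1 bit 6; 18 bits remain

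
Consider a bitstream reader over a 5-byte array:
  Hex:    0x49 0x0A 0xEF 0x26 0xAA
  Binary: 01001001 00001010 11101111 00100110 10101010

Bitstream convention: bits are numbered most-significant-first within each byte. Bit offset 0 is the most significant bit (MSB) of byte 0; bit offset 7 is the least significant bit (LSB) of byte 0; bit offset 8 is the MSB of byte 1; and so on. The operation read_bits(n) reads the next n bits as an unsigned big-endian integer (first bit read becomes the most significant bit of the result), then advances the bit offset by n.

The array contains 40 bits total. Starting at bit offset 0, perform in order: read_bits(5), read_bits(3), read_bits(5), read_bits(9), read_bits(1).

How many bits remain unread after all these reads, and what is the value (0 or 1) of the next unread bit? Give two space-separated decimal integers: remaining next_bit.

Answer: 17 1

Derivation:
Read 1: bits[0:5] width=5 -> value=9 (bin 01001); offset now 5 = byte 0 bit 5; 35 bits remain
Read 2: bits[5:8] width=3 -> value=1 (bin 001); offset now 8 = byte 1 bit 0; 32 bits remain
Read 3: bits[8:13] width=5 -> value=1 (bin 00001); offset now 13 = byte 1 bit 5; 27 bits remain
Read 4: bits[13:22] width=9 -> value=187 (bin 010111011); offset now 22 = byte 2 bit 6; 18 bits remain
Read 5: bits[22:23] width=1 -> value=1 (bin 1); offset now 23 = byte 2 bit 7; 17 bits remain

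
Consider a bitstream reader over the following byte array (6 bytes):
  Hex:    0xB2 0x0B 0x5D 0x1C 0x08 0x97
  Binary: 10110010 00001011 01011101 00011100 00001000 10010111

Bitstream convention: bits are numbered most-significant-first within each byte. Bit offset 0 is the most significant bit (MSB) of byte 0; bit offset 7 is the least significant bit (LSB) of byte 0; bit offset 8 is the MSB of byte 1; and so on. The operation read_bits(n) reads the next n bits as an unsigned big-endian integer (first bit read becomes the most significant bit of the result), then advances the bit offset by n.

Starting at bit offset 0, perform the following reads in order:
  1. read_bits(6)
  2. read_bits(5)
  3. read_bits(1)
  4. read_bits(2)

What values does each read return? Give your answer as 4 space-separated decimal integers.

Read 1: bits[0:6] width=6 -> value=44 (bin 101100); offset now 6 = byte 0 bit 6; 42 bits remain
Read 2: bits[6:11] width=5 -> value=16 (bin 10000); offset now 11 = byte 1 bit 3; 37 bits remain
Read 3: bits[11:12] width=1 -> value=0 (bin 0); offset now 12 = byte 1 bit 4; 36 bits remain
Read 4: bits[12:14] width=2 -> value=2 (bin 10); offset now 14 = byte 1 bit 6; 34 bits remain

Answer: 44 16 0 2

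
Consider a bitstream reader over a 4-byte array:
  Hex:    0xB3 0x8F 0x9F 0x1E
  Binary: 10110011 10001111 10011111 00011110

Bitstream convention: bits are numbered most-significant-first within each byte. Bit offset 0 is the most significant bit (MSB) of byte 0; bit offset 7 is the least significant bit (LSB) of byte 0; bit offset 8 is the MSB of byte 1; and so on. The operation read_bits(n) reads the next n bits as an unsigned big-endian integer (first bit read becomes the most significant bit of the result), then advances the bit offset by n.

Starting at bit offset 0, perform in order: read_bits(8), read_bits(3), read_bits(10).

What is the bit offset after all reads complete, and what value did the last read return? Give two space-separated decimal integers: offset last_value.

Read 1: bits[0:8] width=8 -> value=179 (bin 10110011); offset now 8 = byte 1 bit 0; 24 bits remain
Read 2: bits[8:11] width=3 -> value=4 (bin 100); offset now 11 = byte 1 bit 3; 21 bits remain
Read 3: bits[11:21] width=10 -> value=499 (bin 0111110011); offset now 21 = byte 2 bit 5; 11 bits remain

Answer: 21 499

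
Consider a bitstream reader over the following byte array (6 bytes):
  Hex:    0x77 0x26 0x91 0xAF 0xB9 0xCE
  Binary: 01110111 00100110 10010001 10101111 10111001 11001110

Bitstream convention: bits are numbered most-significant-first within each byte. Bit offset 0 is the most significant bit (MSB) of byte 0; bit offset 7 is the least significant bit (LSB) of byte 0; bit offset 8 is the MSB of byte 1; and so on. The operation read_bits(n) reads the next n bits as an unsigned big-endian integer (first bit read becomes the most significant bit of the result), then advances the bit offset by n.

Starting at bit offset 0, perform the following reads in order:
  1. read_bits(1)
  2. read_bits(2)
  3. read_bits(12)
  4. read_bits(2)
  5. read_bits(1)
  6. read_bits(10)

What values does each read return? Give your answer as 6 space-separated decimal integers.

Answer: 0 3 2963 1 0 282

Derivation:
Read 1: bits[0:1] width=1 -> value=0 (bin 0); offset now 1 = byte 0 bit 1; 47 bits remain
Read 2: bits[1:3] width=2 -> value=3 (bin 11); offset now 3 = byte 0 bit 3; 45 bits remain
Read 3: bits[3:15] width=12 -> value=2963 (bin 101110010011); offset now 15 = byte 1 bit 7; 33 bits remain
Read 4: bits[15:17] width=2 -> value=1 (bin 01); offset now 17 = byte 2 bit 1; 31 bits remain
Read 5: bits[17:18] width=1 -> value=0 (bin 0); offset now 18 = byte 2 bit 2; 30 bits remain
Read 6: bits[18:28] width=10 -> value=282 (bin 0100011010); offset now 28 = byte 3 bit 4; 20 bits remain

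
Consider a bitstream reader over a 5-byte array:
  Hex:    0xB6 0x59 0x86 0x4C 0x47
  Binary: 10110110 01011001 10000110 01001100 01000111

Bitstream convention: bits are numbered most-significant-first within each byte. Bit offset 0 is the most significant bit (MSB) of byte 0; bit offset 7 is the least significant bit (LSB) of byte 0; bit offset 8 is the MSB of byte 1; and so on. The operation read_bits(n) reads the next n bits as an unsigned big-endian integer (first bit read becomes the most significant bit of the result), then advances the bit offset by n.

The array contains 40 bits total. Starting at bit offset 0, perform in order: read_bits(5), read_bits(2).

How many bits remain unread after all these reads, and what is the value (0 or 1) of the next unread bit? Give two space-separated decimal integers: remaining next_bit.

Read 1: bits[0:5] width=5 -> value=22 (bin 10110); offset now 5 = byte 0 bit 5; 35 bits remain
Read 2: bits[5:7] width=2 -> value=3 (bin 11); offset now 7 = byte 0 bit 7; 33 bits remain

Answer: 33 0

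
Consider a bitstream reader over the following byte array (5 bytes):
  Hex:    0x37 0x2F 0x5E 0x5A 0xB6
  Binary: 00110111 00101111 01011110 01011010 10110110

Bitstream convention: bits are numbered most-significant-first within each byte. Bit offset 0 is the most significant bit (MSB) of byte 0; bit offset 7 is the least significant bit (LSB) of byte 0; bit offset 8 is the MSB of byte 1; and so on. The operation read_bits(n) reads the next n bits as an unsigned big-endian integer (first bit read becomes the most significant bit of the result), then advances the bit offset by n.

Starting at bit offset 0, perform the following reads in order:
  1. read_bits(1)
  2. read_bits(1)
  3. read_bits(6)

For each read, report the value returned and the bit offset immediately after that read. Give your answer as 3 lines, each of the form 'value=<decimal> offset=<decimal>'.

Answer: value=0 offset=1
value=0 offset=2
value=55 offset=8

Derivation:
Read 1: bits[0:1] width=1 -> value=0 (bin 0); offset now 1 = byte 0 bit 1; 39 bits remain
Read 2: bits[1:2] width=1 -> value=0 (bin 0); offset now 2 = byte 0 bit 2; 38 bits remain
Read 3: bits[2:8] width=6 -> value=55 (bin 110111); offset now 8 = byte 1 bit 0; 32 bits remain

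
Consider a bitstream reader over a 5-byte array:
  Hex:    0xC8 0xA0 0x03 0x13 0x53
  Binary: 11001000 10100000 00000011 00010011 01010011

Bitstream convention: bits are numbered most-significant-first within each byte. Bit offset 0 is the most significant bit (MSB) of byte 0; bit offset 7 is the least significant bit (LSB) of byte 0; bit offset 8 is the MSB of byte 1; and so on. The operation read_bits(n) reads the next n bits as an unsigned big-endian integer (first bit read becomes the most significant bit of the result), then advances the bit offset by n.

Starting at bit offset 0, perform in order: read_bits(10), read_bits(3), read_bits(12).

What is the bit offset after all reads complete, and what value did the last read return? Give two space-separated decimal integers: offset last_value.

Read 1: bits[0:10] width=10 -> value=802 (bin 1100100010); offset now 10 = byte 1 bit 2; 30 bits remain
Read 2: bits[10:13] width=3 -> value=4 (bin 100); offset now 13 = byte 1 bit 5; 27 bits remain
Read 3: bits[13:25] width=12 -> value=6 (bin 000000000110); offset now 25 = byte 3 bit 1; 15 bits remain

Answer: 25 6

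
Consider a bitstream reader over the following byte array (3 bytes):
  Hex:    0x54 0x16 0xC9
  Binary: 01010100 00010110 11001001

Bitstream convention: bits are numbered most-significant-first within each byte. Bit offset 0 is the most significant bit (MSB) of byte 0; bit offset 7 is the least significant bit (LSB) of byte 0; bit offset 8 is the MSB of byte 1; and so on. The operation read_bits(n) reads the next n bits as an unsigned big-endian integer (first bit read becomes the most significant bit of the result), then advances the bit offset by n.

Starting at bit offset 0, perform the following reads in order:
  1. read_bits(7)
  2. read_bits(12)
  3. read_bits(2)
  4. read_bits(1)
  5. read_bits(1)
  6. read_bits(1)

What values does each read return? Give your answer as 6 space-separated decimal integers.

Read 1: bits[0:7] width=7 -> value=42 (bin 0101010); offset now 7 = byte 0 bit 7; 17 bits remain
Read 2: bits[7:19] width=12 -> value=182 (bin 000010110110); offset now 19 = byte 2 bit 3; 5 bits remain
Read 3: bits[19:21] width=2 -> value=1 (bin 01); offset now 21 = byte 2 bit 5; 3 bits remain
Read 4: bits[21:22] width=1 -> value=0 (bin 0); offset now 22 = byte 2 bit 6; 2 bits remain
Read 5: bits[22:23] width=1 -> value=0 (bin 0); offset now 23 = byte 2 bit 7; 1 bits remain
Read 6: bits[23:24] width=1 -> value=1 (bin 1); offset now 24 = byte 3 bit 0; 0 bits remain

Answer: 42 182 1 0 0 1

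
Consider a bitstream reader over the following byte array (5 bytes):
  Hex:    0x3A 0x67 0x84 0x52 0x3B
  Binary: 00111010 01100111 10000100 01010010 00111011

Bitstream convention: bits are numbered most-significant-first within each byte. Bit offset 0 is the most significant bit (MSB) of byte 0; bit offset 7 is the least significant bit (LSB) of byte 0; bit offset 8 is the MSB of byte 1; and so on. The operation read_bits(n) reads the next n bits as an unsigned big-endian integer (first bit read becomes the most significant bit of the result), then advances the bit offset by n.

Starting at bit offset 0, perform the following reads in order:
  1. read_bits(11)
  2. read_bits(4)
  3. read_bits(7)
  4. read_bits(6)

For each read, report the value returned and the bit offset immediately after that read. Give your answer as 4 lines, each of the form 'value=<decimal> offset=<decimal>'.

Answer: value=467 offset=11
value=3 offset=15
value=97 offset=22
value=5 offset=28

Derivation:
Read 1: bits[0:11] width=11 -> value=467 (bin 00111010011); offset now 11 = byte 1 bit 3; 29 bits remain
Read 2: bits[11:15] width=4 -> value=3 (bin 0011); offset now 15 = byte 1 bit 7; 25 bits remain
Read 3: bits[15:22] width=7 -> value=97 (bin 1100001); offset now 22 = byte 2 bit 6; 18 bits remain
Read 4: bits[22:28] width=6 -> value=5 (bin 000101); offset now 28 = byte 3 bit 4; 12 bits remain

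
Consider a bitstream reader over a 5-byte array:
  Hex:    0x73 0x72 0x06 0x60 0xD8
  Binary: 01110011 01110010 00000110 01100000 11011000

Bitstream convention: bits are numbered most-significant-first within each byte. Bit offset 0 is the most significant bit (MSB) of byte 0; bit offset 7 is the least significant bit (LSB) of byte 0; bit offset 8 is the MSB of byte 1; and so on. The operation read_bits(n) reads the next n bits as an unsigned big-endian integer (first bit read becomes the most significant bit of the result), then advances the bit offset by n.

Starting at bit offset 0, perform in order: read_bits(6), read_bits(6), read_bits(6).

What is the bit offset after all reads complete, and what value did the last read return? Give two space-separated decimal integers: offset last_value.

Answer: 18 8

Derivation:
Read 1: bits[0:6] width=6 -> value=28 (bin 011100); offset now 6 = byte 0 bit 6; 34 bits remain
Read 2: bits[6:12] width=6 -> value=55 (bin 110111); offset now 12 = byte 1 bit 4; 28 bits remain
Read 3: bits[12:18] width=6 -> value=8 (bin 001000); offset now 18 = byte 2 bit 2; 22 bits remain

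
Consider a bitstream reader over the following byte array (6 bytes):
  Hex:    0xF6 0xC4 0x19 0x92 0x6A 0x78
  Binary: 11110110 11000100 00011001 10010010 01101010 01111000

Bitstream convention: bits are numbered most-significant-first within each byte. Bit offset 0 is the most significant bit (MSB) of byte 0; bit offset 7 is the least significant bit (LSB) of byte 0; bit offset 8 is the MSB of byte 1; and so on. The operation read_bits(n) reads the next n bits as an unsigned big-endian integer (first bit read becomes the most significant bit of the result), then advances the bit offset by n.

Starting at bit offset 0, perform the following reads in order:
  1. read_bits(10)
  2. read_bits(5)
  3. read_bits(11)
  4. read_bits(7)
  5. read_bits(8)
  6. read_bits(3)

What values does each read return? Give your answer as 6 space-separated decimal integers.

Read 1: bits[0:10] width=10 -> value=987 (bin 1111011011); offset now 10 = byte 1 bit 2; 38 bits remain
Read 2: bits[10:15] width=5 -> value=2 (bin 00010); offset now 15 = byte 1 bit 7; 33 bits remain
Read 3: bits[15:26] width=11 -> value=102 (bin 00001100110); offset now 26 = byte 3 bit 2; 22 bits remain
Read 4: bits[26:33] width=7 -> value=36 (bin 0100100); offset now 33 = byte 4 bit 1; 15 bits remain
Read 5: bits[33:41] width=8 -> value=212 (bin 11010100); offset now 41 = byte 5 bit 1; 7 bits remain
Read 6: bits[41:44] width=3 -> value=7 (bin 111); offset now 44 = byte 5 bit 4; 4 bits remain

Answer: 987 2 102 36 212 7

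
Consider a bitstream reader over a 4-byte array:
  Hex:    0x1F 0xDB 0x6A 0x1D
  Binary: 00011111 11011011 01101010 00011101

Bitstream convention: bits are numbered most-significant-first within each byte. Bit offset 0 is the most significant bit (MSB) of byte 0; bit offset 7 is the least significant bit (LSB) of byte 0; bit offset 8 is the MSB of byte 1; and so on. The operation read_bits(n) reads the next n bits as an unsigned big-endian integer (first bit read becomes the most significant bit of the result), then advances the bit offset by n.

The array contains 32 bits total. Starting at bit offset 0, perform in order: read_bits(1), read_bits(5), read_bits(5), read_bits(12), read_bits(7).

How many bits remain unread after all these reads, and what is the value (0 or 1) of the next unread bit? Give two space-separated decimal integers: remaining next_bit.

Answer: 2 0

Derivation:
Read 1: bits[0:1] width=1 -> value=0 (bin 0); offset now 1 = byte 0 bit 1; 31 bits remain
Read 2: bits[1:6] width=5 -> value=7 (bin 00111); offset now 6 = byte 0 bit 6; 26 bits remain
Read 3: bits[6:11] width=5 -> value=30 (bin 11110); offset now 11 = byte 1 bit 3; 21 bits remain
Read 4: bits[11:23] width=12 -> value=3509 (bin 110110110101); offset now 23 = byte 2 bit 7; 9 bits remain
Read 5: bits[23:30] width=7 -> value=7 (bin 0000111); offset now 30 = byte 3 bit 6; 2 bits remain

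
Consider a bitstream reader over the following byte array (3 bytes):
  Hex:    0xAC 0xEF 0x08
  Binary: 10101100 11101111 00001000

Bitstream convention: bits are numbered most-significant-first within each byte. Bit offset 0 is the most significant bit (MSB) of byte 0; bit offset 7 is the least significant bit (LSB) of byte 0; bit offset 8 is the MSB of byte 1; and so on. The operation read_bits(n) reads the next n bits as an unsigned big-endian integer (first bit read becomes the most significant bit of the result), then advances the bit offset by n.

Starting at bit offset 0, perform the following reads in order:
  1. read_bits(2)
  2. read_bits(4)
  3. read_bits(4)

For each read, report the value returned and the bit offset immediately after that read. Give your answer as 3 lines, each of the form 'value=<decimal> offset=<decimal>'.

Read 1: bits[0:2] width=2 -> value=2 (bin 10); offset now 2 = byte 0 bit 2; 22 bits remain
Read 2: bits[2:6] width=4 -> value=11 (bin 1011); offset now 6 = byte 0 bit 6; 18 bits remain
Read 3: bits[6:10] width=4 -> value=3 (bin 0011); offset now 10 = byte 1 bit 2; 14 bits remain

Answer: value=2 offset=2
value=11 offset=6
value=3 offset=10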